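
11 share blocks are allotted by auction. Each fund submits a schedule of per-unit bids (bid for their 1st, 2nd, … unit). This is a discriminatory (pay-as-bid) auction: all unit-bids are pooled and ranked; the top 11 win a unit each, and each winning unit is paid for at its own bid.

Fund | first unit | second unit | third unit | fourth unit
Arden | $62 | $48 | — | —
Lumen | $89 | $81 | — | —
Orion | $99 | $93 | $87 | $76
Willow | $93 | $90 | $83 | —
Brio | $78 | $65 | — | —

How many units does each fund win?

Merging the schedules and taking the best 11: 99 (Orion-1), 93 (Orion-2), 93 (Willow-1), 90 (Willow-2), 89 (Lumen-1), 87 (Orion-3), 83 (Willow-3), 81 (Lumen-2), 78 (Brio-1), 76 (Orion-4), 65 (Brio-2)
Next rejected bid: $62 (not a price — pay-as-bid).
Allocation: Brio 2, Lumen 2, Orion 4, Willow 3.

Brio 2, Lumen 2, Orion 4, Willow 3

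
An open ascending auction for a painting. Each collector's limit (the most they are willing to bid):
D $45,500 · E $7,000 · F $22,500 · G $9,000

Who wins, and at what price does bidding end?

D wins at $22,500

Sorting limits: 45,500 (D) > 22,500 (F) > 9,000 (G) > 7,000 (E)
Bidding ends when F exits at $22,500; D takes it.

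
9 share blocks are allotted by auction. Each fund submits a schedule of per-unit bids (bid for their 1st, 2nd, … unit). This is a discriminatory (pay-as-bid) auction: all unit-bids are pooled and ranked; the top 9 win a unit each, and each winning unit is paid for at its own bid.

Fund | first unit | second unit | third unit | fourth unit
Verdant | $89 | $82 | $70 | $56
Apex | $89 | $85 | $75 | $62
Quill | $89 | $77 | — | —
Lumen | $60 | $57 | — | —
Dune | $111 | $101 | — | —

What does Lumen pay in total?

Merging the schedules and taking the best 9: 111 (Dune-1), 101 (Dune-2), 89 (Verdant-1), 89 (Apex-1), 89 (Quill-1), 85 (Apex-2), 82 (Verdant-2), 77 (Quill-2), 75 (Apex-3)
Next rejected bid: $70 (not a price — pay-as-bid).
Lumen wins no units.

Lumen pays $0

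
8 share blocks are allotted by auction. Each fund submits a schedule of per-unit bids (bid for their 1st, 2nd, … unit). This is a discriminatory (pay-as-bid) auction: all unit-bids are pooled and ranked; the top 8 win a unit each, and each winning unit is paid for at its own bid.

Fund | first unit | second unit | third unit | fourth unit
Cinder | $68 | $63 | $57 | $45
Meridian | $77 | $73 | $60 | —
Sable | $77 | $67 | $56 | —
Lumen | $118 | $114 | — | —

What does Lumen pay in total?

Pooled unit-bids ranked (top 8): 118 (Lumen-1), 114 (Lumen-2), 77 (Meridian-1), 77 (Sable-1), 73 (Meridian-2), 68 (Cinder-1), 67 (Sable-2), 63 (Cinder-2)
Next rejected bid: $60 (not a price — pay-as-bid).
Lumen's winning unit-bids: 118 + 114 = $232.

Lumen pays $232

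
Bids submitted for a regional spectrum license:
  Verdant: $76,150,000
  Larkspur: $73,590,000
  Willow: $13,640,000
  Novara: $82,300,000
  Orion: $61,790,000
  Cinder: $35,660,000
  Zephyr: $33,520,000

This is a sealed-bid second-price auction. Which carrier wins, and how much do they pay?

Rule: the highest bidder wins and pays the second-highest bid.
Bids ranked: 82,300,000 (Novara) > 76,150,000 (Verdant) > 73,590,000 (Larkspur) > 61,790,000 (Orion) > 35,660,000 (Cinder) > 33,520,000 (Zephyr) > …
Novara is highest; pays the second-highest bid, $76,150,000.

Novara pays $76,150,000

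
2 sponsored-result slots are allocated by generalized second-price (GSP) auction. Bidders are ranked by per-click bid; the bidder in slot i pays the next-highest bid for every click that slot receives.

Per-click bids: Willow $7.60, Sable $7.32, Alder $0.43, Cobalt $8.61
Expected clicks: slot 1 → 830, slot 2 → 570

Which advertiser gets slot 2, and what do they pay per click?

Per-click bids in order: $8.61 (Cobalt) > $7.60 (Willow) > $7.32 (Sable) > …
Slot 2 goes to the second-ranked bidder, Willow, who pays the next bid down: $7.32/click.

Willow; $7.32 per click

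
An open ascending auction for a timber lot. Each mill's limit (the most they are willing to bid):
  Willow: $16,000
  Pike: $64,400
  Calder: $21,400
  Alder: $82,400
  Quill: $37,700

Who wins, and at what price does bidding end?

Limits in order: 82,400 (Alder) > 64,400 (Pike) > 37,700 (Quill) > 21,400 (Calder) > 16,000 (Willow)
Once the price passes $64,400, only Alder is left; the hammer falls at Pike's limit of $64,400.

Alder wins at $64,400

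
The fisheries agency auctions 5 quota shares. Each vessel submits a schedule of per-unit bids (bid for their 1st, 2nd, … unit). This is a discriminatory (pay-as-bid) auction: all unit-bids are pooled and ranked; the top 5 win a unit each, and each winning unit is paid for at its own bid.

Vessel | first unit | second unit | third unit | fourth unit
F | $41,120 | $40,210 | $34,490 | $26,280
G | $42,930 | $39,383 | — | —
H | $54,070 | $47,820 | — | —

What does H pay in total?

Merging the schedules and taking the best 5: 54,070 (H-1), 47,820 (H-2), 42,930 (G-1), 41,120 (F-1), 40,210 (F-2)
Next rejected bid: $39,383 (not a price — pay-as-bid).
H's winning unit-bids: 54,070 + 47,820 = $101,890.

H pays $101,890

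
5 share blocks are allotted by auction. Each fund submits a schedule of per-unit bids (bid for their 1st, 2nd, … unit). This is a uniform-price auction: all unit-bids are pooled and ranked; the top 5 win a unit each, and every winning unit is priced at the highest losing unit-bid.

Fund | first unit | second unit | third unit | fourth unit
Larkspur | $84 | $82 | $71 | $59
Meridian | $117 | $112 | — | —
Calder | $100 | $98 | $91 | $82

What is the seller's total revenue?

Total revenue: $420

Pooled unit-bids ranked (top 5): 117 (Meridian-1), 112 (Meridian-2), 100 (Calder-1), 98 (Calder-2), 91 (Calder-3)
The (k+1)-th unit-bid is $84.
Allocation: Calder 3, Meridian 2. Every unit priced at $84.
Revenue = 5 × 84 = $420.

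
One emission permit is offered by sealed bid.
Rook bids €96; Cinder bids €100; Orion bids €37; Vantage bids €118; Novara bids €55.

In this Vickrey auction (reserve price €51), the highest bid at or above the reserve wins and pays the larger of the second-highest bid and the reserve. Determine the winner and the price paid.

Rule: the highest bid at or above the reserve wins and pays the larger of the second-highest bid and the reserve.
Sorting bids: 118 (Vantage) > 100 (Cinder) > 96 (Rook) > 55 (Novara) > 37 (Orion)
Highest eligible bid: Vantage at €118.
Second-highest bid €100 exceeds the reserve €51 → payment €100.

Vantage pays €100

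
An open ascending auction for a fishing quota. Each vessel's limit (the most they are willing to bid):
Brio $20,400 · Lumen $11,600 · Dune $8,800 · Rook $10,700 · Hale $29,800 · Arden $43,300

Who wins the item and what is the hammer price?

Ascending (English) auction: the price rises until one bidder remains; the winner pays the price at which the last rival dropped out.
Limits in order: 43,300 (Arden) > 29,800 (Hale) > 20,400 (Brio) > 11,600 (Lumen) > 10,700 (Rook) > 8,800 (Dune)
Once the price passes $29,800, only Arden is left; the hammer falls at Hale's limit of $29,800.

Arden wins at $29,800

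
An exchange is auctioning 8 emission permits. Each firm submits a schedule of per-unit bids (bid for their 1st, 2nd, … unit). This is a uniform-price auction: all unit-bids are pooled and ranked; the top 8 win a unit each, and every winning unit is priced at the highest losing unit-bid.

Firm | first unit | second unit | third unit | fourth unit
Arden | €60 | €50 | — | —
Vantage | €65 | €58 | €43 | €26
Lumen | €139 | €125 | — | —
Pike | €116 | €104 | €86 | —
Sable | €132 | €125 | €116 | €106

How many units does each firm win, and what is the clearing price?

Merging the schedules and taking the best 8: 139 (Lumen-1), 132 (Sable-1), 125 (Lumen-2), 125 (Sable-2), 116 (Pike-1), 116 (Sable-3), 106 (Sable-4), 104 (Pike-2)
Highest rejected unit-bid = €86.
Allocation: Lumen 2, Pike 2, Sable 4.

Lumen 2, Pike 2, Sable 4; clearing price €86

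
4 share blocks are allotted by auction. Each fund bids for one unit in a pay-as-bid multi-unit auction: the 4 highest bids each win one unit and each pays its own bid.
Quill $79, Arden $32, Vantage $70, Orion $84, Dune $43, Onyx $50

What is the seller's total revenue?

Bids ranked high→low: 84 (Orion), 79 (Quill), 70 (Vantage), 50 (Onyx), 43 (Dune), 32 (Arden)
The 4 highest are Orion, Quill, Vantage, Onyx.
Total revenue = 84 + 79 + 70 + 50 = $283.

Total revenue: $283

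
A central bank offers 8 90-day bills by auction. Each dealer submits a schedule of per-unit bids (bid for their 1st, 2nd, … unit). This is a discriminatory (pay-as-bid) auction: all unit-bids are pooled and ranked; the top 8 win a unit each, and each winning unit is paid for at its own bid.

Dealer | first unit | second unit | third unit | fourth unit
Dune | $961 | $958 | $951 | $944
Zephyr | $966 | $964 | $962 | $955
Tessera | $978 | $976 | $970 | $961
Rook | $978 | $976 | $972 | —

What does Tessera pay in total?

Pooled unit-bids ranked (top 8): 978 (Tessera-1), 978 (Rook-1), 976 (Tessera-2), 976 (Rook-2), 972 (Rook-3), 970 (Tessera-3), 966 (Zephyr-1), 964 (Zephyr-2)
Next rejected bid: $962 (not a price — pay-as-bid).
Tessera's winning unit-bids: 978 + 976 + 970 = $2,924.

Tessera pays $2,924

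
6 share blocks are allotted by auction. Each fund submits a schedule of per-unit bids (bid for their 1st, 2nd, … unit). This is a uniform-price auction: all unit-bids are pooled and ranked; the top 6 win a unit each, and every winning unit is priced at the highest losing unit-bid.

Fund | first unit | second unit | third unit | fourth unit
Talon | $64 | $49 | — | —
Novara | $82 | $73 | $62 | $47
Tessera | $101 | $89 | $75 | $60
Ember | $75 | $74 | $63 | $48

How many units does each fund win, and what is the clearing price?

Ember 2, Novara 1, Tessera 3; clearing price $73

All unit-bids, highest first — top 6: 101 (Tessera-1), 89 (Tessera-2), 82 (Novara-1), 75 (Tessera-3), 75 (Ember-1), 74 (Ember-2)
The (k+1)-th unit-bid is $73.
Allocation: Ember 2, Novara 1, Tessera 3.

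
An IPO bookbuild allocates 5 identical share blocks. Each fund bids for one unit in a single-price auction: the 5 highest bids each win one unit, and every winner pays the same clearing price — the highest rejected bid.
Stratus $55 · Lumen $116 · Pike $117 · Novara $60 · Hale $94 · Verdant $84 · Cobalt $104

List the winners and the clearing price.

Ordering the bids: 117 (Pike), 116 (Lumen), 104 (Cobalt), 94 (Hale), 84 (Verdant), 60 (Novara), 55 (Stratus)
Top 5: Pike, Lumen, Cobalt, Hale, Verdant.
First losing bid is Novara's $60, which sets the uniform price.

Pike, Lumen, Cobalt, Hale, Verdant; each pays $60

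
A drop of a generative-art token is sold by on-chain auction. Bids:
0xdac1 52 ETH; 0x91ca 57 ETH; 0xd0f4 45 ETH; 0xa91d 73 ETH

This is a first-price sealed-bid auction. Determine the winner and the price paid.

0xa91d pays 73 ETH

First-price sealed-bid auction: the highest bidder wins and pays their own bid.
Sorting bids: 73 (0xa91d) > 57 (0x91ca) > 52 (0xdac1) > 45 (0xd0f4)
0xa91d has the highest bid and pays exactly that: 73 ETH.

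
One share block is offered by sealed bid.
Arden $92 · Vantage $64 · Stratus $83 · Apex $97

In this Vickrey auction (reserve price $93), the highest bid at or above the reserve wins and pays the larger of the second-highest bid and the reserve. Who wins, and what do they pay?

Apex pays $93

Rule: the highest bid at or above the reserve wins and pays the larger of the second-highest bid and the reserve.
Sorting bids: 97 (Apex) > 92 (Arden) > 83 (Stratus) > 64 (Vantage)
Apex has the top bid at or above the reserve ($97).
max(second-highest $92, reserve $93) = $93.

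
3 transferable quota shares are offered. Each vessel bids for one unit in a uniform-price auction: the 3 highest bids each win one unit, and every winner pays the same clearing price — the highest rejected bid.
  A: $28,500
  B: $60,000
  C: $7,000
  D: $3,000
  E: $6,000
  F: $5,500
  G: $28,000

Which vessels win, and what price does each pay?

B, A, G; each pays $7,000

Ordering the bids: 60,000 (B), 28,500 (A), 28,000 (G), 7,000 (C), 6,000 (E), …
Top 3: B, A, G.
Highest unsuccessful bid: $7,000 → clearing price.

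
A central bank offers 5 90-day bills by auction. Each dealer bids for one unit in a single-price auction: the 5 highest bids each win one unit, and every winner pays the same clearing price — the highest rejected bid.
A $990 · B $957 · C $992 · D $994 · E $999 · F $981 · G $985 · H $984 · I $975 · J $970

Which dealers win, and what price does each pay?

Sorting: 999 (E), 994 (D), 992 (C), 990 (A), 985 (G), 984 (H), 981 (F), …
Winners (5 units): E, D, C, A, G.
First losing bid is H's $984, which sets the uniform price.

E, D, C, A, G; each pays $984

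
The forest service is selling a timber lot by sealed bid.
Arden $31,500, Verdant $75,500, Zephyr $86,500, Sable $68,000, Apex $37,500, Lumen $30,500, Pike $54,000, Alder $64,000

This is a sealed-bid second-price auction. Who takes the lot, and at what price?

Sorting bids: 86,500 (Zephyr) > 75,500 (Verdant) > 68,000 (Sable) > 64,000 (Alder) > 54,000 (Pike) > 37,500 (Apex) > …
Zephyr is highest; pays the second-highest bid, $75,500.

Zephyr pays $75,500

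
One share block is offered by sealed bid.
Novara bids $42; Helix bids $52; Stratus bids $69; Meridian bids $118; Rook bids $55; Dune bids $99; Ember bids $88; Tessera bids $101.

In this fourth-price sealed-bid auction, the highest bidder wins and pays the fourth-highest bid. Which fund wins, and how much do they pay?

Bids ranked: 118 (Meridian) > 101 (Tessera) > 99 (Dune) > 88 (Ember) > 69 (Stratus) > 55 (Rook) > …
Meridian wins; payment is bid #4 in the ranking = $88.

Meridian pays $88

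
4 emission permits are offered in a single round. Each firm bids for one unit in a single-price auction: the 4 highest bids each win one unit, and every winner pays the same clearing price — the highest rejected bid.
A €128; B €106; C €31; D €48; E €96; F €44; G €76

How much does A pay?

Ordering the bids: 128 (A), 106 (B), 96 (E), 76 (G), 48 (D), 44 (F), …
The 4 highest are A, B, E, G.
Clearing price = highest rejected bid = €48.
A wins → pays €48.

A pays €48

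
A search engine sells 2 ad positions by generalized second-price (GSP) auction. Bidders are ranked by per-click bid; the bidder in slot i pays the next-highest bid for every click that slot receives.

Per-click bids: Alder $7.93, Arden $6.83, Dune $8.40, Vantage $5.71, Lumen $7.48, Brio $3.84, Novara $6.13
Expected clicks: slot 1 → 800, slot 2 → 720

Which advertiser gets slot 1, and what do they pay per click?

Dune; $7.93 per click

Sorting advertisers: $8.40 (Dune) > $7.93 (Alder) > $7.48 (Lumen) > …
Slot 1 goes to the first-ranked bidder, Dune, who pays the next bid down: $7.93/click.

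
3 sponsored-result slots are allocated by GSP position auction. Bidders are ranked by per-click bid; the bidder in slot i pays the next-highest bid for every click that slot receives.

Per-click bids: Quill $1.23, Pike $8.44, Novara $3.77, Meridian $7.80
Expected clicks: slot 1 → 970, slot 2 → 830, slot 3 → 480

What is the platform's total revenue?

Total revenue: $11285.50

Sorting advertisers: $8.44 (Pike) > $7.80 (Meridian) > $3.77 (Novara) > $1.23 (Quill)
Slot 1: Pike pays $7.80 × 970 = $7566.00
Slot 2: Meridian pays $3.77 × 830 = $3129.10
Slot 3: Novara pays $1.23 × 480 = $590.40
Total = $11285.50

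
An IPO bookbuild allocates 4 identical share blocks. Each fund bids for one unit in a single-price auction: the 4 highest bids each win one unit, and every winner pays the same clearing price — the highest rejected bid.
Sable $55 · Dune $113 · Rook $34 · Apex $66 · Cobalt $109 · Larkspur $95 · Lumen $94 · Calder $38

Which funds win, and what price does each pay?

Sorting: 113 (Dune), 109 (Cobalt), 95 (Larkspur), 94 (Lumen), 66 (Apex), 55 (Sable), …
The 4 highest are Dune, Cobalt, Larkspur, Lumen.
Highest unsuccessful bid: $66 → clearing price.

Dune, Cobalt, Larkspur, Lumen; each pays $66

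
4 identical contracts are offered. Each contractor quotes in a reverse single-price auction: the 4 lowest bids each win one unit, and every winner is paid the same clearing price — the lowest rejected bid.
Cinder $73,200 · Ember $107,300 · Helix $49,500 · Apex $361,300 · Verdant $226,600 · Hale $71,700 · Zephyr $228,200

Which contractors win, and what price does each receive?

Helix, Hale, Cinder, Ember; each is paid $226,600

Ordering the bids: 49,500 (Helix), 71,700 (Hale), 73,200 (Cinder), 107,300 (Ember), 226,600 (Verdant), 228,200 (Zephyr), …
The 4 lowest are Helix, Hale, Cinder, Ember.
First losing bid is Verdant's $226,600, which sets the uniform price.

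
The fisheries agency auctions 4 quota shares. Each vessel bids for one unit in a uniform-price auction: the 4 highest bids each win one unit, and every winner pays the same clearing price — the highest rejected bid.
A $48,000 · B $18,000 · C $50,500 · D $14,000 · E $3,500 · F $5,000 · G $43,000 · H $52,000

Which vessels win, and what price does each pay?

H, C, A, G; each pays $18,000

Bids ranked high→low: 52,000 (H), 50,500 (C), 48,000 (A), 43,000 (G), 18,000 (B), 14,000 (D), …
The 4 highest are H, C, A, G.
Clearing price = highest rejected bid = $18,000.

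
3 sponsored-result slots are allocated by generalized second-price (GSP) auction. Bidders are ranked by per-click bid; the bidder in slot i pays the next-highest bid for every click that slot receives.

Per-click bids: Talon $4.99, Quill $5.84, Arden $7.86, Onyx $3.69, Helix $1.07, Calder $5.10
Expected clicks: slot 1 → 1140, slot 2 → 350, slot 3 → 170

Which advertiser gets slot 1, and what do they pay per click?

Arden; $5.84 per click

Ranked by bid: $7.86 (Arden) > $5.84 (Quill) > $5.10 (Calder) > $4.99 (Talon) > …
Slot 1 goes to the first-ranked bidder, Arden, who pays the next bid down: $5.84/click.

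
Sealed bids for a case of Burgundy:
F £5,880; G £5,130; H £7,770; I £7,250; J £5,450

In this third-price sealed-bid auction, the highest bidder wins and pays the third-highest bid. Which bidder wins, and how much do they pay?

H pays £5,880

Sorting bids: 7,770 (H) > 7,250 (I) > 5,880 (F) > 5,450 (J) > 5,130 (G)
H is highest; pays the third-highest bid, £5,880.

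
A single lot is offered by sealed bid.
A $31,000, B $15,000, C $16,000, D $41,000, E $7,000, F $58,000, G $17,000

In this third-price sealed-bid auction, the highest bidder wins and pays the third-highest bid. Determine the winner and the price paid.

Third-price sealed-bid auction: the highest bidder wins and pays the third-highest bid.
Bids ranked: 58,000 (F) > 41,000 (D) > 31,000 (A) > 17,000 (G) > 16,000 (C) > 15,000 (B) > …
F wins; payment is bid #3 in the ranking = $31,000.

F pays $31,000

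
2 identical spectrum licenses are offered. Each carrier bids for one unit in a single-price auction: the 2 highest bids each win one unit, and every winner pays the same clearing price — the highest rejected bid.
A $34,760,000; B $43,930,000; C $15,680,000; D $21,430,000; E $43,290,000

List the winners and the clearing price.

Sorting: 43,930,000 (B), 43,290,000 (E), 34,760,000 (A), 21,430,000 (D), …
Top 2: B, E.
Highest unsuccessful bid: $34,760,000 → clearing price.

B, E; each pays $34,760,000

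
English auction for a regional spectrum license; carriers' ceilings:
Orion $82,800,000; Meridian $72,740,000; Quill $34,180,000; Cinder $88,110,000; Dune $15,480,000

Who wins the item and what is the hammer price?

Rule: the price rises until one bidder remains; the winner pays the price at which the last rival dropped out.
Limits ranked: 88,110,000 (Cinder) > 82,800,000 (Orion) > 72,740,000 (Meridian) > 34,180,000 (Quill) > 15,480,000 (Dune)
Orion is the last rival to drop out, at $82,800,000; Cinder remains and wins at that price.

Cinder wins at $82,800,000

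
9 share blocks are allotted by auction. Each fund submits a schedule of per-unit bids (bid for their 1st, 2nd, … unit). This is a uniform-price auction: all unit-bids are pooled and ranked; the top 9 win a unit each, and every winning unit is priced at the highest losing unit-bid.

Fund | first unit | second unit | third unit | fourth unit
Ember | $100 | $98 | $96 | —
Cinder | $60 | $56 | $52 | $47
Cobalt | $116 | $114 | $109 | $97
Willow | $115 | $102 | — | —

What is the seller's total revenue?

Merging the schedules and taking the best 9: 116 (Cobalt-1), 115 (Willow-1), 114 (Cobalt-2), 109 (Cobalt-3), 102 (Willow-2), 100 (Ember-1), 98 (Ember-2), 97 (Cobalt-4), 96 (Ember-3)
First bid not allocated: $60.
Allocation: Cobalt 4, Ember 3, Willow 2. Every unit priced at $60.
Revenue = 9 × 60 = $540.

Total revenue: $540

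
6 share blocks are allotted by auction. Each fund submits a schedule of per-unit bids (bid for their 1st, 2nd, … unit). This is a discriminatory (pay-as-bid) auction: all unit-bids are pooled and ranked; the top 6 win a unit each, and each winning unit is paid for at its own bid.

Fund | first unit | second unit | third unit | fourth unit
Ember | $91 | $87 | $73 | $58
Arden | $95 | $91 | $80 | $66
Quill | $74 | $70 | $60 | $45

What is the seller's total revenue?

Total revenue: $518

All unit-bids, highest first — top 6: 95 (Arden-1), 91 (Ember-1), 91 (Arden-2), 87 (Ember-2), 80 (Arden-3), 74 (Quill-1)
Next rejected bid: $73 (not a price — pay-as-bid).
Each winning unit pays its own bid.
Revenue = 95 + 91 + 91 + 87 + 80 + 74 = $518.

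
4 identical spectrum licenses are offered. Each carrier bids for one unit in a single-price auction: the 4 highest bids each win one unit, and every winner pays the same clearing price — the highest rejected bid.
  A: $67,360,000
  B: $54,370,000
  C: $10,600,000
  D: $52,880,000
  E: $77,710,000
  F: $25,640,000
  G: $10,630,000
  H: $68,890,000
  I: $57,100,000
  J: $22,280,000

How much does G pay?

G pays $0

Sorting: 77,710,000 (E), 68,890,000 (H), 67,360,000 (A), 57,100,000 (I), 54,370,000 (B), 52,880,000 (D), …
Top 4: E, H, A, I.
Clearing price = highest rejected bid = $54,370,000.
G does not win → pays $0.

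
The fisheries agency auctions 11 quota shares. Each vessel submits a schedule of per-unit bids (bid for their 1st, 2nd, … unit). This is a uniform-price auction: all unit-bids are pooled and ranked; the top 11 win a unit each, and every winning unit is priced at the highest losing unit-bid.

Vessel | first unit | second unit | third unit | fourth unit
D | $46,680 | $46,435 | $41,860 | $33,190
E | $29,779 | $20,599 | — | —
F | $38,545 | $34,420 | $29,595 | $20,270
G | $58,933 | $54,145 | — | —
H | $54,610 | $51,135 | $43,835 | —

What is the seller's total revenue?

Total revenue: $327,569

Pooled unit-bids ranked (top 11): 58,933 (G-1), 54,610 (H-1), 54,145 (G-2), 51,135 (H-2), 46,680 (D-1), 46,435 (D-2), 43,835 (H-3), 41,860 (D-3), 38,545 (F-1), 34,420 (F-2), 33,190 (D-4)
First bid not allocated: $29,779.
Allocation: D 4, F 2, G 2, H 3. Every unit priced at $29,779.
Revenue = 11 × 29,779 = $327,569.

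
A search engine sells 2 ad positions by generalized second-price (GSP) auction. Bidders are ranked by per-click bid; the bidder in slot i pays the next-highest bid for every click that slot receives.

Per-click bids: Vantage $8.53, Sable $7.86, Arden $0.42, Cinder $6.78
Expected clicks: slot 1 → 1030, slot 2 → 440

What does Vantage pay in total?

Vantage pays $8095.80

Ranked by bid: $8.53 (Vantage) > $7.86 (Sable) > $6.78 (Cinder) > …
Vantage holds slot 1 → pays next bid $7.86 × 1030 clicks = $8095.80.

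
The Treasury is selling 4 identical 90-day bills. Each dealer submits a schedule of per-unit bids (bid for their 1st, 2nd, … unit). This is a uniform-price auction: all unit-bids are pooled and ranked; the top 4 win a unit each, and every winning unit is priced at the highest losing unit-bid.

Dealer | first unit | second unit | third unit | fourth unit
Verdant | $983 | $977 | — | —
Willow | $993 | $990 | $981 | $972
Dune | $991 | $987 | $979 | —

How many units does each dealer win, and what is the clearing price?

Pooled unit-bids ranked (top 4): 993 (Willow-1), 991 (Dune-1), 990 (Willow-2), 987 (Dune-2)
First bid not allocated: $983.
Allocation: Dune 2, Willow 2.

Dune 2, Willow 2; clearing price $983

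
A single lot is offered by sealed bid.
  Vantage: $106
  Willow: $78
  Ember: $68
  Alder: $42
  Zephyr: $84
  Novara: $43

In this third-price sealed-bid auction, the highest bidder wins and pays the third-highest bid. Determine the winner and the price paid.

Vantage pays $78

Bids in order: 106 (Vantage) > 84 (Zephyr) > 78 (Willow) > 68 (Ember) > 43 (Novara) > 42 (Alder)
Vantage wins; payment is bid #3 in the ranking = $78.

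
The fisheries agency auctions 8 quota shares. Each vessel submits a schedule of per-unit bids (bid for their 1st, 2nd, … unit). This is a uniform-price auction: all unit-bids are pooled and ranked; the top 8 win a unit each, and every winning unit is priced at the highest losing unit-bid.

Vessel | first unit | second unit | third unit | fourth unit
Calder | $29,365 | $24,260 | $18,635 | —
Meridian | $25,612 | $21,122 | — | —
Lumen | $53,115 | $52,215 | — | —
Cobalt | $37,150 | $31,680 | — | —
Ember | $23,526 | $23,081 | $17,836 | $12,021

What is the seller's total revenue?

All unit-bids, highest first — top 8: 53,115 (Lumen-1), 52,215 (Lumen-2), 37,150 (Cobalt-1), 31,680 (Cobalt-2), 29,365 (Calder-1), 25,612 (Meridian-1), 24,260 (Calder-2), 23,526 (Ember-1)
The (k+1)-th unit-bid is $23,081.
Allocation: Calder 2, Cobalt 2, Ember 1, Lumen 2, Meridian 1. Every unit priced at $23,081.
Revenue = 8 × 23,081 = $184,648.

Total revenue: $184,648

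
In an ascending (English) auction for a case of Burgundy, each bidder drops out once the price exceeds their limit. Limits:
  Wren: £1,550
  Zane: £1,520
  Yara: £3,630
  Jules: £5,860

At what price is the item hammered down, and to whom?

Jules wins at £3,630

Rule: the price rises until one bidder remains; the winner pays the price at which the last rival dropped out.
Limits ranked: 5,860 (Jules) > 3,630 (Yara) > 1,550 (Wren) > 1,520 (Zane)
Once the price passes £3,630, only Jules is left; the hammer falls at Yara's limit of £3,630.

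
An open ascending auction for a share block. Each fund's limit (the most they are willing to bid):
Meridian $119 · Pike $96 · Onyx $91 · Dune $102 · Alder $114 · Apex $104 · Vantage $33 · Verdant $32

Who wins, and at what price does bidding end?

Limits ranked: 119 (Meridian) > 114 (Alder) > 104 (Apex) > 102 (Dune) > 96 (Pike) > 91 (Onyx) > …
Once the price passes $114, only Meridian is left; the hammer falls at Alder's limit of $114.

Meridian wins at $114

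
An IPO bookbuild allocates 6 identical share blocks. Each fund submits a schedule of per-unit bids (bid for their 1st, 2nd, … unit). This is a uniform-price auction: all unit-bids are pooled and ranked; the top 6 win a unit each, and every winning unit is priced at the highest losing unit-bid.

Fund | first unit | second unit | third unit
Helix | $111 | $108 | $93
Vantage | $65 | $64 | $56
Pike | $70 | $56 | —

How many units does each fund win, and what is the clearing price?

Pooled unit-bids ranked (top 6): 111 (Helix-1), 108 (Helix-2), 93 (Helix-3), 70 (Pike-1), 65 (Vantage-1), 64 (Vantage-2)
First bid not allocated: $56.
Allocation: Helix 3, Pike 1, Vantage 2.

Helix 3, Pike 1, Vantage 2; clearing price $56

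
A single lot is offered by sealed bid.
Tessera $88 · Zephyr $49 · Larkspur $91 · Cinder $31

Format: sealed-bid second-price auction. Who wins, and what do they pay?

Larkspur pays $88

Bids in order: 91 (Larkspur) > 88 (Tessera) > 49 (Zephyr) > 31 (Cinder)
Larkspur wins with the highest bid; price is set by the runner-up at $88.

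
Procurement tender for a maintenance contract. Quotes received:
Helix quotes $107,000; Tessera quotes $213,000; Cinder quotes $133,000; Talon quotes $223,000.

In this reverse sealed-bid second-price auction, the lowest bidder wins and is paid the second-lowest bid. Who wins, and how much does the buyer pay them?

Helix is paid $133,000

Sorting bids: 107,000 (Helix) < 133,000 (Cinder) < 213,000 (Tessera) < 223,000 (Talon)
Helix wins with the lowest bid; price is set by the runner-up at $133,000.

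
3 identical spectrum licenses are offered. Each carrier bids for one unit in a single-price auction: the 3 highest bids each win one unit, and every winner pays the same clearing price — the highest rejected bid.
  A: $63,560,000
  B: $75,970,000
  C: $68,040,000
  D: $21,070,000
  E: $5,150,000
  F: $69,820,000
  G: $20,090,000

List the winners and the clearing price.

B, F, C; each pays $63,560,000

Ordering the bids: 75,970,000 (B), 69,820,000 (F), 68,040,000 (C), 63,560,000 (A), 21,070,000 (D), …
Top 3: B, F, C.
First losing bid is A's $63,560,000, which sets the uniform price.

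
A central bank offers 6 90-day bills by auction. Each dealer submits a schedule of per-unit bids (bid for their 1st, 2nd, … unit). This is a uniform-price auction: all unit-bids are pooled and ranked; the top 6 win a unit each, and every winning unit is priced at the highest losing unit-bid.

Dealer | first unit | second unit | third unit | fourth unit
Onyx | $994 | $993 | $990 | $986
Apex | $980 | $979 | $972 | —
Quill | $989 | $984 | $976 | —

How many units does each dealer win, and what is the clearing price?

Onyx 4, Quill 2; clearing price $980

All unit-bids, highest first — top 6: 994 (Onyx-1), 993 (Onyx-2), 990 (Onyx-3), 989 (Quill-1), 986 (Onyx-4), 984 (Quill-2)
Highest rejected unit-bid = $980.
Allocation: Onyx 4, Quill 2.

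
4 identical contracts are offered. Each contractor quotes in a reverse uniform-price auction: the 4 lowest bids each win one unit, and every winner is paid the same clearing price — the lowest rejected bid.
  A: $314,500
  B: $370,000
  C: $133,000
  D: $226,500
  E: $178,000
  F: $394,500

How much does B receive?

B is paid $0

Sorting: 133,000 (C), 178,000 (E), 226,500 (D), 314,500 (A), 370,000 (B), 394,500 (F)
Lowest 4: C, E, D, A.
Clearing price = lowest rejected bid = $370,000.
B does not win → is paid $0.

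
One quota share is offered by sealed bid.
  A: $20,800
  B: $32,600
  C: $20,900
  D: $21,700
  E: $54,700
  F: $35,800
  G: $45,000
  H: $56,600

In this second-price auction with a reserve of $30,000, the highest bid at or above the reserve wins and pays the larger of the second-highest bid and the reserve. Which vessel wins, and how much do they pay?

H pays $54,700

Bids ranked: 56,600 (H) > 54,700 (E) > 45,000 (G) > 35,800 (F) > 32,600 (B) > 21,700 (D) > …
H has the top bid at or above the reserve ($56,600).
max(second-highest $54,700, reserve $30,000) = $54,700; the reserve does not bind.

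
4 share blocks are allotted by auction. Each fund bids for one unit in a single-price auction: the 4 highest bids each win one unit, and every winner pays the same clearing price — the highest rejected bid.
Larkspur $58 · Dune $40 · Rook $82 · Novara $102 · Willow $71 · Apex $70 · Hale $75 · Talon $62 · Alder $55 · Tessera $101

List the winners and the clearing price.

Ordering the bids: 102 (Novara), 101 (Tessera), 82 (Rook), 75 (Hale), 71 (Willow), 70 (Apex), …
The 4 highest are Novara, Tessera, Rook, Hale.
Clearing price = highest rejected bid = $71.

Novara, Tessera, Rook, Hale; each pays $71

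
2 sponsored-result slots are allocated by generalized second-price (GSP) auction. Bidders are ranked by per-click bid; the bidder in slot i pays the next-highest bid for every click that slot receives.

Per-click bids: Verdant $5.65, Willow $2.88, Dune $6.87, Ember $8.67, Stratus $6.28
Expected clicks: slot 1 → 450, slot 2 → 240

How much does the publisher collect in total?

Total revenue: $4598.70

Sorting advertisers: $8.67 (Ember) > $6.87 (Dune) > $6.28 (Stratus) > …
Slot 1: Ember pays $6.87 × 450 = $3091.50
Slot 2: Dune pays $6.28 × 240 = $1507.20
Total = $4598.70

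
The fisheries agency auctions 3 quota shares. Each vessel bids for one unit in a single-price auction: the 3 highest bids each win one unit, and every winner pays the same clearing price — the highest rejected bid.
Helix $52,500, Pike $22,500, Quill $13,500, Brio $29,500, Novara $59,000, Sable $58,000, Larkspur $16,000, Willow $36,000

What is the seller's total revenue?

Sorting: 59,000 (Novara), 58,000 (Sable), 52,500 (Helix), 36,000 (Willow), 29,500 (Brio), …
Top 3: Novara, Sable, Helix.
First losing bid is Willow's $36,000, which sets the uniform price.
Total revenue = 3 × $36,000 = $108,000.

Total revenue: $108,000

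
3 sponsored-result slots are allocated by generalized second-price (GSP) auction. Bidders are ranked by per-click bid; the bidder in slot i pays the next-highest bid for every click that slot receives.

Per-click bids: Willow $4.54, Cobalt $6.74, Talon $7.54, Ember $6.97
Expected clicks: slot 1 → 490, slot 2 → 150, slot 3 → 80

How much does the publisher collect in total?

Per-click bids in order: $7.54 (Talon) > $6.97 (Ember) > $6.74 (Cobalt) > $4.54 (Willow)
Slot 1: Talon pays $6.97 × 490 = $3415.30
Slot 2: Ember pays $6.74 × 150 = $1011.00
Slot 3: Cobalt pays $4.54 × 80 = $363.20
Total = $4789.50

Total revenue: $4789.50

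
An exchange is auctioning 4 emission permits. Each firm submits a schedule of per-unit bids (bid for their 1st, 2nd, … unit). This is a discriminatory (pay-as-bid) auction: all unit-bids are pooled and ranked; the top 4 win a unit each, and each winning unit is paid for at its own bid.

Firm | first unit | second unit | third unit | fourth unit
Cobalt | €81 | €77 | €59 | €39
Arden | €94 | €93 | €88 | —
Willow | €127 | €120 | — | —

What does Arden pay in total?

Arden pays €187

Pooled unit-bids ranked (top 4): 127 (Willow-1), 120 (Willow-2), 94 (Arden-1), 93 (Arden-2)
Next rejected bid: €88 (not a price — pay-as-bid).
Arden's winning unit-bids: 94 + 93 = €187.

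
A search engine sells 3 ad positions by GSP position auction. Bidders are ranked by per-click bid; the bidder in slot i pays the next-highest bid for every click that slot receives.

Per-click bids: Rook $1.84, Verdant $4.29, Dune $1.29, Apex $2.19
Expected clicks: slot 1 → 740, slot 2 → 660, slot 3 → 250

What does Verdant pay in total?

Sorting advertisers: $4.29 (Verdant) > $2.19 (Apex) > $1.84 (Rook) > $1.29 (Dune)
Verdant holds slot 1 → pays next bid $2.19 × 740 clicks = $1620.60.

Verdant pays $1620.60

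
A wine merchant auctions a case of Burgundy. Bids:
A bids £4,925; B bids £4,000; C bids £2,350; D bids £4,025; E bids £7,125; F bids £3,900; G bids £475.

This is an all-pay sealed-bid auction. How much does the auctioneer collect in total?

Total revenue: £26,800

Rule: the highest bidder wins the item, but every bidder pays their own bid.
Sorting bids: 7,125 (E) > 4,925 (A) > 4,025 (D) > 4,000 (B) > 3,900 (F) > 2,350 (C) > …
Every bidder forfeits their bid regardless of winning.
Revenue = 4,925 + 4,000 + 2,350 + 4,025 + 7,125 + 3,900 + 475 = £26,800.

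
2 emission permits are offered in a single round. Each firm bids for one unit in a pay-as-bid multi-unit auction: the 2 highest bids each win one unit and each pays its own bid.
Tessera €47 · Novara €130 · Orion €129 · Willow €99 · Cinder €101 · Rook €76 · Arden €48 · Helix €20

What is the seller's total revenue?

Ordering the bids: 130 (Novara), 129 (Orion), 101 (Cinder), 99 (Willow), …
The 2 highest are Novara, Orion.
Total revenue = 130 + 129 = €259.

Total revenue: €259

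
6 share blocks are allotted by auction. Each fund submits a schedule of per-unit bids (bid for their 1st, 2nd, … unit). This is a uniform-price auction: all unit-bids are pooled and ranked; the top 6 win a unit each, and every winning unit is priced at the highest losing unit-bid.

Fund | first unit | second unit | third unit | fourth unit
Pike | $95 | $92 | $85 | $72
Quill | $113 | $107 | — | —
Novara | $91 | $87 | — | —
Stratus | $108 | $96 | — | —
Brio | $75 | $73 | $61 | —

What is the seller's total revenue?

Merging the schedules and taking the best 6: 113 (Quill-1), 108 (Stratus-1), 107 (Quill-2), 96 (Stratus-2), 95 (Pike-1), 92 (Pike-2)
Highest rejected unit-bid = $91.
Allocation: Pike 2, Quill 2, Stratus 2. Every unit priced at $91.
Revenue = 6 × 91 = $546.

Total revenue: $546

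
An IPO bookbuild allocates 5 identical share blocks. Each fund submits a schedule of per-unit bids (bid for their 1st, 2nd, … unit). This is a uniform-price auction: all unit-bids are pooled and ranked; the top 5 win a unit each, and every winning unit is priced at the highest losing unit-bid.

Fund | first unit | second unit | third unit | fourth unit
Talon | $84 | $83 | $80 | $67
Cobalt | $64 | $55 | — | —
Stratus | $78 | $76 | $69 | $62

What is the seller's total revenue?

Total revenue: $345

Merging the schedules and taking the best 5: 84 (Talon-1), 83 (Talon-2), 80 (Talon-3), 78 (Stratus-1), 76 (Stratus-2)
The (k+1)-th unit-bid is $69.
Allocation: Stratus 2, Talon 3. Every unit priced at $69.
Revenue = 5 × 69 = $345.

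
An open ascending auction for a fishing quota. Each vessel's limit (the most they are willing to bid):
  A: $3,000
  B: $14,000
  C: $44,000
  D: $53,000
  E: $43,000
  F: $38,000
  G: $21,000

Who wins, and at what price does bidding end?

Limits ranked: 53,000 (D) > 44,000 (C) > 43,000 (E) > 38,000 (F) > 21,000 (G) > 14,000 (B) > …
Once the price passes $44,000, only D is left; the hammer falls at C's limit of $44,000.

D wins at $44,000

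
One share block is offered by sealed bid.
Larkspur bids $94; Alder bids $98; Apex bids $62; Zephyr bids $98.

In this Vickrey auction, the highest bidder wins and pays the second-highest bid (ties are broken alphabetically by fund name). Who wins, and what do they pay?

Sorting bids: 98 (Alder) > 98 (Zephyr) > 94 (Larkspur) > 62 (Apex)
Alder and Zephyr tie at $98; tie-break gives it to Alder.
Alder wins with the highest bid; price is set by the runner-up at $98.

Alder pays $98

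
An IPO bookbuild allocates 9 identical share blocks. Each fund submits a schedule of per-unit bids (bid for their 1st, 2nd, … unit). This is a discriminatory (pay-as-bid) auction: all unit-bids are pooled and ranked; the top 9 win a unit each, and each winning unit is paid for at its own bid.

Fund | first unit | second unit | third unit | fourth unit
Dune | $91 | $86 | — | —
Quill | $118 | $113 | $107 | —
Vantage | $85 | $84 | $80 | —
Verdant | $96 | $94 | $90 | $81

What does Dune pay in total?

All unit-bids, highest first — top 9: 118 (Quill-1), 113 (Quill-2), 107 (Quill-3), 96 (Verdant-1), 94 (Verdant-2), 91 (Dune-1), 90 (Verdant-3), 86 (Dune-2), 85 (Vantage-1)
Next rejected bid: $84 (not a price — pay-as-bid).
Dune's winning unit-bids: 91 + 86 = $177.

Dune pays $177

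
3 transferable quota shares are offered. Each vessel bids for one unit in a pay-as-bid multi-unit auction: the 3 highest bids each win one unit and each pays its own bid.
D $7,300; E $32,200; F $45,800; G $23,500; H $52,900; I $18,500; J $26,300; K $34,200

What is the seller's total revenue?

Total revenue: $132,900

Ordering the bids: 52,900 (H), 45,800 (F), 34,200 (K), 32,200 (E), 26,300 (J), …
The 3 highest are H, F, K.
Total revenue = 52,900 + 45,800 + 34,200 = $132,900.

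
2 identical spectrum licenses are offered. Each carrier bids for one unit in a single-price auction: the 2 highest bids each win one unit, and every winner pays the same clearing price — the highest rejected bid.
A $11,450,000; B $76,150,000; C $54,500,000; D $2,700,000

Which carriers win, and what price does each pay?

B, C; each pays $11,450,000

Bids ranked high→low: 76,150,000 (B), 54,500,000 (C), 11,450,000 (A), 2,700,000 (D)
Winners (2 units): B, C.
First losing bid is A's $11,450,000, which sets the uniform price.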